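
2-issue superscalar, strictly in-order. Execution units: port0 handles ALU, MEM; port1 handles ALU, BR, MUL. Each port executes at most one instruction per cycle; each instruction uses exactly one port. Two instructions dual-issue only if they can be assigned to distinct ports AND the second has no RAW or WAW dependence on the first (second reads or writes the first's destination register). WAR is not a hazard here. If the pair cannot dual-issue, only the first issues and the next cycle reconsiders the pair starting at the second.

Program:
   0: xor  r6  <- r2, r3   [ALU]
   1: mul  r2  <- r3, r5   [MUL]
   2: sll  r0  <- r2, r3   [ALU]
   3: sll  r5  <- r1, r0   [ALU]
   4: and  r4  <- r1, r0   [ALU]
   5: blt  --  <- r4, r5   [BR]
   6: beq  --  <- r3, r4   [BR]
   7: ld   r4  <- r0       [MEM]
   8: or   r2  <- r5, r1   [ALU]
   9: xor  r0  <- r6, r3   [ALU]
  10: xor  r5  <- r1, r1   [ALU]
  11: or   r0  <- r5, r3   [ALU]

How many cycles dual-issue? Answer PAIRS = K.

0. xor.ALU/mul.MUL @i0+i1  | pair
1. sll.ALU @i2  | RAW r0
2. sll.ALU/and.ALU @i3+i4  | pair
3. blt.BR @i5  | no-port BR/BR
4. beq.BR/ld.MEM @i6+i7  | pair
5. or.ALU/xor.ALU @i8+i9  | pair
6. xor.ALU @i10  | RAW r5
7. or.ALU @i11  | tail

PAIRS = 4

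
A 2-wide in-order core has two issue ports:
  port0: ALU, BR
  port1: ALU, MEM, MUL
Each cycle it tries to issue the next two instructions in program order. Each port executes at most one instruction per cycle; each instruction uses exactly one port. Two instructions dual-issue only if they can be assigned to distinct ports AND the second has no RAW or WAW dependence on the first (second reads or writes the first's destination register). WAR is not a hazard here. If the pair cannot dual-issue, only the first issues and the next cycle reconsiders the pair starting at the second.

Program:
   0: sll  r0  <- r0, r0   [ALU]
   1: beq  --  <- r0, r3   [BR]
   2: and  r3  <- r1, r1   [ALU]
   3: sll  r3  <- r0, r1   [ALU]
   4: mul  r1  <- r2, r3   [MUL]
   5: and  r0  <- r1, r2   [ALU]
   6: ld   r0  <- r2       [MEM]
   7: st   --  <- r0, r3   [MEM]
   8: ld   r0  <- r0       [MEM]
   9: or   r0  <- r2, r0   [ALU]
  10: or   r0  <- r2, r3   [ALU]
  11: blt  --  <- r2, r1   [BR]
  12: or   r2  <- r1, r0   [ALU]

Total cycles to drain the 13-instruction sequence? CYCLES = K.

0. sll @i0  | RAW r0
1. beq and @i1&i2  | dual
2. sll @i3  | RAW r3
3. mul @i4  | RAW r1
4. and @i5  | WAW r0
5. ld @i6  | no-port MEM/MEM
6. st @i7  | no-port MEM/MEM
7. ld @i8  | RAW+WAW r0
8. or @i9  | WAW r0
9. or blt @i10&i11  | dual
10. or @i12  | tail

CYCLES = 11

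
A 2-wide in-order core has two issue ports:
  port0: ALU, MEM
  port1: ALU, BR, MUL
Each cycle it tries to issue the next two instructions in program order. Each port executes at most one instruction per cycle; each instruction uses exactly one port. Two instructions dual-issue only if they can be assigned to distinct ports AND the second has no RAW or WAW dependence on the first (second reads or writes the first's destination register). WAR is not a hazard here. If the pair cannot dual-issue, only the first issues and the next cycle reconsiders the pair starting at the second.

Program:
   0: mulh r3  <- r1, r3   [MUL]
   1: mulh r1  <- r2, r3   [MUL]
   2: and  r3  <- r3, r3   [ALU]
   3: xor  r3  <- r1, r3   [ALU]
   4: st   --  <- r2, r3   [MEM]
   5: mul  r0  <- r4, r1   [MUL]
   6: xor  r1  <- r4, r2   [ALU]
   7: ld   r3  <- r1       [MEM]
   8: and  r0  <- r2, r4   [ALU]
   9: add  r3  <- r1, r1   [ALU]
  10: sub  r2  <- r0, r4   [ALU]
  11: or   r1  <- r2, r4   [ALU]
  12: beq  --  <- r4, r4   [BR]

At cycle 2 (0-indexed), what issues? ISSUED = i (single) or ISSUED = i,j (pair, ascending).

ISSUED = 3

0. mulh.MUL @i0  | no-port MUL/MUL
1. mulh.MUL+and.ALU @i1&i2  | pair
2. xor.ALU @i3  | RAW r3
3. st.MEM+mul.MUL @i4&i5  | pair
4. xor.ALU @i6  | RAW r1
5. ld.MEM+and.ALU @i7&i8  | pair
6. add.ALU+sub.ALU @i9&i10  | pair
7. or.ALU+beq.BR @i11&i12  | pair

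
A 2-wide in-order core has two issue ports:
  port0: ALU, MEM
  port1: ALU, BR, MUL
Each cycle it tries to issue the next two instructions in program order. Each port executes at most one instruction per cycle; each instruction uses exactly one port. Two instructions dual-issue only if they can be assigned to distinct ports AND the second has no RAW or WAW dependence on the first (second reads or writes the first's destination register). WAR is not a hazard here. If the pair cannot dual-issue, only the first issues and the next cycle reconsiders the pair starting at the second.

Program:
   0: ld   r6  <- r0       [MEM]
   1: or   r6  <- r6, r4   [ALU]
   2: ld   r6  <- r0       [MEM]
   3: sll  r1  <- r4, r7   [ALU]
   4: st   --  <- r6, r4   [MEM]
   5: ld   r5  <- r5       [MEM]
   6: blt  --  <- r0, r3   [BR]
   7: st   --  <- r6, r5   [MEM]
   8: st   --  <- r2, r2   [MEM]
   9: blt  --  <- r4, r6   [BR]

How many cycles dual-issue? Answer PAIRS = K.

t=0 i0:ld ; RAW+WAW r6
t=1 i1:or ; WAW r6
t=2 i2,i3:ld sll ; 2-wide
t=3 i4:st ; no-port MEM/MEM
t=4 i5,i6:ld blt ; 2-wide
t=5 i7:st ; no-port MEM/MEM
t=6 i8,i9:st blt ; 2-wide

PAIRS = 3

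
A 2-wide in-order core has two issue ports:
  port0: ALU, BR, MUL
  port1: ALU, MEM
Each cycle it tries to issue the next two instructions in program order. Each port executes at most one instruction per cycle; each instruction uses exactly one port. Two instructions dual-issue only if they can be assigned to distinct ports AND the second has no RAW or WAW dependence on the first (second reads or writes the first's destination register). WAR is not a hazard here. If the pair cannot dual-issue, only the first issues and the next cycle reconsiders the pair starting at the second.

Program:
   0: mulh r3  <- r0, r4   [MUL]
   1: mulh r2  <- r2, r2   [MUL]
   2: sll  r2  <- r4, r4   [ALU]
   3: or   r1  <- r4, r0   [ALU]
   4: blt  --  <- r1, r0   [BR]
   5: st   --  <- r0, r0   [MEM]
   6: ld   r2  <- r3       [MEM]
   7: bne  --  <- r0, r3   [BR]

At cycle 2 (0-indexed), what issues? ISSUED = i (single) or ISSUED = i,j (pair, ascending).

ISSUED = 2,3

0. mulh @i0  | no-port MUL/MUL
1. mulh @i1  | WAW r2
2. sll;or @i2,i3  | pair
3. blt;st @i4,i5  | pair
4. ld;bne @i6,i7  | pair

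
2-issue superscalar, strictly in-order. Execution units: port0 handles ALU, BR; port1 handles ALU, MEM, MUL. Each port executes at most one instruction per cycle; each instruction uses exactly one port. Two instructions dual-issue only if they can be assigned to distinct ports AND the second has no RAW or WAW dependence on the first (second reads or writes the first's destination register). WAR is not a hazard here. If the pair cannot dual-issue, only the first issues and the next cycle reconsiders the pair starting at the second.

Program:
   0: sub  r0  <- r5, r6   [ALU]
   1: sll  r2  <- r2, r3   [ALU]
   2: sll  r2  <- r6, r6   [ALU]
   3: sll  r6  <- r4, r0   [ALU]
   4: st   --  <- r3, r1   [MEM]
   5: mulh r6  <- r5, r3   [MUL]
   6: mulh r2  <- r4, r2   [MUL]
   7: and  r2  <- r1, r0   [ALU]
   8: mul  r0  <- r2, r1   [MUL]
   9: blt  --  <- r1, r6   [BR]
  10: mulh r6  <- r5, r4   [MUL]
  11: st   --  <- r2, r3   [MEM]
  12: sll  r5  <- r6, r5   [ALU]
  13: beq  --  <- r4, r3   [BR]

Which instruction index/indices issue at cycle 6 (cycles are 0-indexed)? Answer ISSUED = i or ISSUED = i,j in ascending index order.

ISSUED = 8,9

[0] i0,i1  sub.ALU+sll.ALU  -- 2-wide
[1] i2,i3  sll.ALU+sll.ALU  -- 2-wide
[2] i4  st.MEM  -- no-port MEM/MUL
[3] i5  mulh.MUL  -- no-port MUL/MUL
[4] i6  mulh.MUL  -- WAW r2
[5] i7  and.ALU  -- RAW r2
[6] i8,i9  mul.MUL+blt.BR  -- 2-wide
[7] i10  mulh.MUL  -- no-port MUL/MEM
[8] i11,i12  st.MEM+sll.ALU  -- 2-wide
[9] i13  beq.BR  -- tail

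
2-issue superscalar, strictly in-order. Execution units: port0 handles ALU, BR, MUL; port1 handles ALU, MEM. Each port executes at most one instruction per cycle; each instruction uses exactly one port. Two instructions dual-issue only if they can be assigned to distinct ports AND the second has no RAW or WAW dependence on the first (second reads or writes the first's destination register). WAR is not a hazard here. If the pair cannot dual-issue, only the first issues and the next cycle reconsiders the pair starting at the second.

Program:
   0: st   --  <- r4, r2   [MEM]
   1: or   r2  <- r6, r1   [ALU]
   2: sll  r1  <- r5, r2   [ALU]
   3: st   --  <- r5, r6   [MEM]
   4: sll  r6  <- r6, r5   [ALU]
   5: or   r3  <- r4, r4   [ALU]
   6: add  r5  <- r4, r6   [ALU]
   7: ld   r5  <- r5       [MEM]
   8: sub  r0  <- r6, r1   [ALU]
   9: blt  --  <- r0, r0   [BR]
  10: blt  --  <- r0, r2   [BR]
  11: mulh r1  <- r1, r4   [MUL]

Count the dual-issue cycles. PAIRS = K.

  cy0 -> i0+i1 (st or) dual
  cy1 -> i2+i3 (sll st) dual
  cy2 -> i4+i5 (sll or) dual
  cy3 -> i6 (add) RAW+WAW r5
  cy4 -> i7+i8 (ld sub) dual
  cy5 -> i9 (blt) no-port BR/BR
  cy6 -> i10 (blt) no-port BR/MUL
  cy7 -> i11 (mulh) tail

PAIRS = 4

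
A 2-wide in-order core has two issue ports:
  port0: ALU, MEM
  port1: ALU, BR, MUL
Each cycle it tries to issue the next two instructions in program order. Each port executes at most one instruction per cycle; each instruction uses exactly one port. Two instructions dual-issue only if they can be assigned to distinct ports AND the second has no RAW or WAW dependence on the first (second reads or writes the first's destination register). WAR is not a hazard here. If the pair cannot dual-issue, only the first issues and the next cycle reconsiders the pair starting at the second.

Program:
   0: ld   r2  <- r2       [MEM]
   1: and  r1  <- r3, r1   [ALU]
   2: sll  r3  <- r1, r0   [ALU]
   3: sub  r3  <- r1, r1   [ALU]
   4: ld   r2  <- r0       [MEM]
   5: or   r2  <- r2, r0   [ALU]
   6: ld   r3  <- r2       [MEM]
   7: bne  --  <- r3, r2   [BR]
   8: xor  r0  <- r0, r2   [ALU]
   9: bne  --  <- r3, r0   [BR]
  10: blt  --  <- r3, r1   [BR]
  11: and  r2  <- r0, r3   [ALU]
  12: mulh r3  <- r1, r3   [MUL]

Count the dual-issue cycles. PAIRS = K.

[0] i0,i1  ld;and  -- 2-wide
[1] i2  sll  -- WAW r3
[2] i3,i4  sub;ld  -- 2-wide
[3] i5  or  -- RAW r2
[4] i6  ld  -- RAW r3
[5] i7,i8  bne;xor  -- 2-wide
[6] i9  bne  -- no-port BR/BR
[7] i10,i11  blt;and  -- 2-wide
[8] i12  mulh  -- tail

PAIRS = 4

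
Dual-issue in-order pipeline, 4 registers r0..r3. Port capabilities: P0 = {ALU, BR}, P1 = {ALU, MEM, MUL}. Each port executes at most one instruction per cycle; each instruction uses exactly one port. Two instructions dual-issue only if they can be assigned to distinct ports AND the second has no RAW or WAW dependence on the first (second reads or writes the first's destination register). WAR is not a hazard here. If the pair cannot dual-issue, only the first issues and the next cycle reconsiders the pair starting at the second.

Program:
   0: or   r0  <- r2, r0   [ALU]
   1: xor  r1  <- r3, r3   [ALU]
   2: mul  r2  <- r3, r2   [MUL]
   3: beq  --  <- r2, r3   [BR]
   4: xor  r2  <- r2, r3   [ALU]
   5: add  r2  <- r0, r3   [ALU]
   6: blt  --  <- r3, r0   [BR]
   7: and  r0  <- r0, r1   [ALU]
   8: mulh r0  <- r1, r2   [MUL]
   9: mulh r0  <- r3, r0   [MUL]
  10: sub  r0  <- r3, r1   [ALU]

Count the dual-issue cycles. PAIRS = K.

PAIRS = 3

t=0 i0,i1:or/xor ; pair
t=1 i2:mul ; RAW r2
t=2 i3,i4:beq/xor ; pair
t=3 i5,i6:add/blt ; pair
t=4 i7:and ; WAW r0
t=5 i8:mulh ; no-port MUL/MUL
t=6 i9:mulh ; WAW r0
t=7 i10:sub ; tail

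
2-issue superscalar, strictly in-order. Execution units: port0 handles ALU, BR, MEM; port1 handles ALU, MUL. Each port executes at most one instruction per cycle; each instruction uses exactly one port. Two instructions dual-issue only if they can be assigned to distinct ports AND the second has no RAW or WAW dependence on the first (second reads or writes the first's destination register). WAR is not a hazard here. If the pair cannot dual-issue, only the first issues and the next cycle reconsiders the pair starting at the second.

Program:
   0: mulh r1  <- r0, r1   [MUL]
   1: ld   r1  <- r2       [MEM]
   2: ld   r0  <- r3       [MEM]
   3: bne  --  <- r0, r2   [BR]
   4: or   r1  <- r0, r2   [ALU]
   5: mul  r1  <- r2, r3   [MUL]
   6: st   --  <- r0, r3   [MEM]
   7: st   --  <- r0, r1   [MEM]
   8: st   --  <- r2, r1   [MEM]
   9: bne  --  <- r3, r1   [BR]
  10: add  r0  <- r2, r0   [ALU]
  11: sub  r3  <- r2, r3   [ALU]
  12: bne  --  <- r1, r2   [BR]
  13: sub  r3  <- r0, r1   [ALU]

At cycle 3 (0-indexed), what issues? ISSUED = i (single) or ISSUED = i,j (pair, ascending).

t=0 i0:mulh ; WAW r1
t=1 i1:ld ; no-port MEM/MEM
t=2 i2:ld ; no-port MEM/BR
t=3 i3,i4:bne or ; dual
t=4 i5,i6:mul st ; dual
t=5 i7:st ; no-port MEM/MEM
t=6 i8:st ; no-port MEM/BR
t=7 i9,i10:bne add ; dual
t=8 i11,i12:sub bne ; dual
t=9 i13:sub ; tail

ISSUED = 3,4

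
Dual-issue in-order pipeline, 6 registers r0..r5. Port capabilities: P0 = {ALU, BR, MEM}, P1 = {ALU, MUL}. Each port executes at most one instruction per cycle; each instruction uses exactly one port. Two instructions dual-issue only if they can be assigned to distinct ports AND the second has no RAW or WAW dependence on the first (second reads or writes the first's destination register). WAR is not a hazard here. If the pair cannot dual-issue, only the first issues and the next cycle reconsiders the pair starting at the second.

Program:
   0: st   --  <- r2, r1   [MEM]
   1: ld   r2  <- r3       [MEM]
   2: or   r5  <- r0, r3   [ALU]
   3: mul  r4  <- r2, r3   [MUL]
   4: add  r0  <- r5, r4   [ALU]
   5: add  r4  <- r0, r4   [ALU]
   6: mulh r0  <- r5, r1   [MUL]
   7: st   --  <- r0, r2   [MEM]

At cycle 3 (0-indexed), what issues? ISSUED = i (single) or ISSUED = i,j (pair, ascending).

ISSUED = 4

#0 head=0: st.MEM i0 no-port MEM/MEM
#1 head=1: ld.MEM/or.ALU i1/i2 dual
#2 head=3: mul.MUL i3 RAW r4
#3 head=4: add.ALU i4 RAW r0
#4 head=5: add.ALU/mulh.MUL i5/i6 dual
#5 head=7: st.MEM i7 tail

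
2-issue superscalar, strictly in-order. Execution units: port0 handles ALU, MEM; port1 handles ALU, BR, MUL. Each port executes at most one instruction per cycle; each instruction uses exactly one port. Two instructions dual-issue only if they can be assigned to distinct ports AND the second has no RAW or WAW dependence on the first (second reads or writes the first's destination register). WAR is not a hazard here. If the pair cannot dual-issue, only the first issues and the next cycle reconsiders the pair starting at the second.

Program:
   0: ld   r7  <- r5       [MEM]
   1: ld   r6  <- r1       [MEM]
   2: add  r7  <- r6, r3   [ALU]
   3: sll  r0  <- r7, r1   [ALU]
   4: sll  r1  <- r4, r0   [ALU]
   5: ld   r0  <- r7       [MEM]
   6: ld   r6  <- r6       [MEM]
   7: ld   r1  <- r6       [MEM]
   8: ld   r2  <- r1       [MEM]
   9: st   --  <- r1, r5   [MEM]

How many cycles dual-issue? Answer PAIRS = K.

[0] i0  ld.MEM  -- no-port MEM/MEM
[1] i1  ld.MEM  -- RAW r6
[2] i2  add.ALU  -- RAW r7
[3] i3  sll.ALU  -- RAW r0
[4] i4+i5  sll.ALU;ld.MEM  -- dual
[5] i6  ld.MEM  -- no-port MEM/MEM
[6] i7  ld.MEM  -- no-port MEM/MEM
[7] i8  ld.MEM  -- no-port MEM/MEM
[8] i9  st.MEM  -- tail

PAIRS = 1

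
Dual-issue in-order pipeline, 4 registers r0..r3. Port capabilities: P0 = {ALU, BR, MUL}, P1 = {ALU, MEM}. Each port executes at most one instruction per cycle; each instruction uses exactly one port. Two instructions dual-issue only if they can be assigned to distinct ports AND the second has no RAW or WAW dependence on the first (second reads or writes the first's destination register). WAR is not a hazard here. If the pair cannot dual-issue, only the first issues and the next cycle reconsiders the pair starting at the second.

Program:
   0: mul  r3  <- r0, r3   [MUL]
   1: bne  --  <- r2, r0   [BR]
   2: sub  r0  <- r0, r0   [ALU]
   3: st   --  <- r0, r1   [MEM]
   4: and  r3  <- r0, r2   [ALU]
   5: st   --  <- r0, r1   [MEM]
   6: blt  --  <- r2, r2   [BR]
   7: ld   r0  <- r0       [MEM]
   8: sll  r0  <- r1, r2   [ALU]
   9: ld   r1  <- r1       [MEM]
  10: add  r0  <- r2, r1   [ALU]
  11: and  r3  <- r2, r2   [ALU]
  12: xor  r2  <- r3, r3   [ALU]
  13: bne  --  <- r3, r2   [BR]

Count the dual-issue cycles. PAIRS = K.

0. mul.MUL @i0  | no-port MUL/BR
1. bne.BR/sub.ALU @i1/i2  | dual
2. st.MEM/and.ALU @i3/i4  | dual
3. st.MEM/blt.BR @i5/i6  | dual
4. ld.MEM @i7  | WAW r0
5. sll.ALU/ld.MEM @i8/i9  | dual
6. add.ALU/and.ALU @i10/i11  | dual
7. xor.ALU @i12  | RAW r2
8. bne.BR @i13  | tail

PAIRS = 5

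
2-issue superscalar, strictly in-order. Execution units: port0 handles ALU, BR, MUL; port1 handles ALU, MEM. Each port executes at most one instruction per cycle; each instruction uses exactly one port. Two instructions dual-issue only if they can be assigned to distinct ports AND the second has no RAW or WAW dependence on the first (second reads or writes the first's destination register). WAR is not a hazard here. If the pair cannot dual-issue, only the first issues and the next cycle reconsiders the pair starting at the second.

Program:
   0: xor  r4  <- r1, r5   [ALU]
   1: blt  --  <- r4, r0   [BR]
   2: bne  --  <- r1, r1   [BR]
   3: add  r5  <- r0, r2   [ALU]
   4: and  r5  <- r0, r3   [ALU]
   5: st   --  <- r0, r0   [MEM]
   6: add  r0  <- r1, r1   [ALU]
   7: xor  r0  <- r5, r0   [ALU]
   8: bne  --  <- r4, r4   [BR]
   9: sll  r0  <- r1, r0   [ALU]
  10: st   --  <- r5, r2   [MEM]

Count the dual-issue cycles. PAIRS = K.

t=0 i0:xor.ALU ; RAW r4
t=1 i1:blt.BR ; no-port BR/BR
t=2 i2+i3:bne.BR;add.ALU ; 2-wide
t=3 i4+i5:and.ALU;st.MEM ; 2-wide
t=4 i6:add.ALU ; RAW+WAW r0
t=5 i7+i8:xor.ALU;bne.BR ; 2-wide
t=6 i9+i10:sll.ALU;st.MEM ; 2-wide

PAIRS = 4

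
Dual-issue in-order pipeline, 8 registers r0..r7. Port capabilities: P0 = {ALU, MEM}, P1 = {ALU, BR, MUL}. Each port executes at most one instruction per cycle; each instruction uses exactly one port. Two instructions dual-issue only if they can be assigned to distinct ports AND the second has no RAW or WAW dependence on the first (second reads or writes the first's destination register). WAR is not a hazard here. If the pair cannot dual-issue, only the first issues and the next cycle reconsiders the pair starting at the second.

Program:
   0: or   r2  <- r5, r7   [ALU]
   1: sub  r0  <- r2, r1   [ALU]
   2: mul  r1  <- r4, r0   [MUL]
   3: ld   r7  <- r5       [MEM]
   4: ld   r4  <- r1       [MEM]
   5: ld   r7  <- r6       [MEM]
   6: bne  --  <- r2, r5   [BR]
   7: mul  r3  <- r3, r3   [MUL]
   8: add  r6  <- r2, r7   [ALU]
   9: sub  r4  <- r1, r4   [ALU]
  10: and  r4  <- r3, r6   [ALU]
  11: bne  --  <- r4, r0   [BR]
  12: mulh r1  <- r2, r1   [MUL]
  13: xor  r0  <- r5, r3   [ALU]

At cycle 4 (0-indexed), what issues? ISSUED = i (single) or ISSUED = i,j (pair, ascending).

[0] i0  or  -- RAW r2
[1] i1  sub  -- RAW r0
[2] i2,i3  mul;ld  -- pair
[3] i4  ld  -- no-port MEM/MEM
[4] i5,i6  ld;bne  -- pair
[5] i7,i8  mul;add  -- pair
[6] i9  sub  -- WAW r4
[7] i10  and  -- RAW r4
[8] i11  bne  -- no-port BR/MUL
[9] i12,i13  mulh;xor  -- pair

ISSUED = 5,6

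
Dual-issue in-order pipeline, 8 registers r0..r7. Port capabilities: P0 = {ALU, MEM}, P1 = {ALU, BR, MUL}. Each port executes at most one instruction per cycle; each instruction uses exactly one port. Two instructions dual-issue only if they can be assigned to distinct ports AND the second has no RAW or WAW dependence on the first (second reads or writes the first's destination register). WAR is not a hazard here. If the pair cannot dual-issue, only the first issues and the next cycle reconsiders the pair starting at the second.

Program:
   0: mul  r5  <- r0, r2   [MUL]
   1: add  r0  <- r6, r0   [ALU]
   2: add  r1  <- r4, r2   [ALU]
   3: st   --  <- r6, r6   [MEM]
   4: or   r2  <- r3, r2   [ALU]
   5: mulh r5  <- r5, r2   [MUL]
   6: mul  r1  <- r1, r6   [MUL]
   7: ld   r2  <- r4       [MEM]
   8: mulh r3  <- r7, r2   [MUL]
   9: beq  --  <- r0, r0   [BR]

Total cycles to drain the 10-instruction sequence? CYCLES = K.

t=0 i0+i1:mul.MUL;add.ALU ; 2-wide
t=1 i2+i3:add.ALU;st.MEM ; 2-wide
t=2 i4:or.ALU ; RAW r2
t=3 i5:mulh.MUL ; no-port MUL/MUL
t=4 i6+i7:mul.MUL;ld.MEM ; 2-wide
t=5 i8:mulh.MUL ; no-port MUL/BR
t=6 i9:beq.BR ; tail

CYCLES = 7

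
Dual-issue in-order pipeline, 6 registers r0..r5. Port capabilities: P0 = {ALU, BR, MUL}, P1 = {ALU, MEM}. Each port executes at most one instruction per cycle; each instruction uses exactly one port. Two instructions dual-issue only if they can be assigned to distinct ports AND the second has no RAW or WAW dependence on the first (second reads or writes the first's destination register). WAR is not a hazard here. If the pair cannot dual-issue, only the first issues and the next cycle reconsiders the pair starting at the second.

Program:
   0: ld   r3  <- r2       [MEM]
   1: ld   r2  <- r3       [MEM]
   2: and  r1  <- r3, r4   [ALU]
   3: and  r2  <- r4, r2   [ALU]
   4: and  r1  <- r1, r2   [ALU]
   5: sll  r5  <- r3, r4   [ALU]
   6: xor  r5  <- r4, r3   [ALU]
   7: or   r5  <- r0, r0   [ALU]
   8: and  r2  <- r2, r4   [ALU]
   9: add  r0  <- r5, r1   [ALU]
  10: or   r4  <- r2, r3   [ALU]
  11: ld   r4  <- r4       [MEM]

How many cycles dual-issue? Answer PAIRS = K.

0. ld.MEM @i0  | no-port MEM/MEM
1. ld.MEM;and.ALU @i1,i2  | 2-wide
2. and.ALU @i3  | RAW r2
3. and.ALU;sll.ALU @i4,i5  | 2-wide
4. xor.ALU @i6  | WAW r5
5. or.ALU;and.ALU @i7,i8  | 2-wide
6. add.ALU;or.ALU @i9,i10  | 2-wide
7. ld.MEM @i11  | tail

PAIRS = 4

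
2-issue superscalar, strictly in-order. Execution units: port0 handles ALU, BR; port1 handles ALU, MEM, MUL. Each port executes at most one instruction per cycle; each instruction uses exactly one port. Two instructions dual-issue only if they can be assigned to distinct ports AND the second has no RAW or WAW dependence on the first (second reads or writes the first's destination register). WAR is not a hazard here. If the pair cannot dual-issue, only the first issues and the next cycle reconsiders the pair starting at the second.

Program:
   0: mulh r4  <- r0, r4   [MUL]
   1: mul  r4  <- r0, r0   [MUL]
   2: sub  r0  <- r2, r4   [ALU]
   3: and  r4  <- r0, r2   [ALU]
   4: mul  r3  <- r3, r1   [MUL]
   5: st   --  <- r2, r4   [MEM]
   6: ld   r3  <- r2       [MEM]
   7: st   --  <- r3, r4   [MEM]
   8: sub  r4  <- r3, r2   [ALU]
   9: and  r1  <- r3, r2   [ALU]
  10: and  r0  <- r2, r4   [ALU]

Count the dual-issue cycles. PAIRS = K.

PAIRS = 3

t=0 i0:mulh.MUL ; no-port MUL/MUL
t=1 i1:mul.MUL ; RAW r4
t=2 i2:sub.ALU ; RAW r0
t=3 i3,i4:and.ALU mul.MUL ; 2-wide
t=4 i5:st.MEM ; no-port MEM/MEM
t=5 i6:ld.MEM ; no-port MEM/MEM
t=6 i7,i8:st.MEM sub.ALU ; 2-wide
t=7 i9,i10:and.ALU and.ALU ; 2-wide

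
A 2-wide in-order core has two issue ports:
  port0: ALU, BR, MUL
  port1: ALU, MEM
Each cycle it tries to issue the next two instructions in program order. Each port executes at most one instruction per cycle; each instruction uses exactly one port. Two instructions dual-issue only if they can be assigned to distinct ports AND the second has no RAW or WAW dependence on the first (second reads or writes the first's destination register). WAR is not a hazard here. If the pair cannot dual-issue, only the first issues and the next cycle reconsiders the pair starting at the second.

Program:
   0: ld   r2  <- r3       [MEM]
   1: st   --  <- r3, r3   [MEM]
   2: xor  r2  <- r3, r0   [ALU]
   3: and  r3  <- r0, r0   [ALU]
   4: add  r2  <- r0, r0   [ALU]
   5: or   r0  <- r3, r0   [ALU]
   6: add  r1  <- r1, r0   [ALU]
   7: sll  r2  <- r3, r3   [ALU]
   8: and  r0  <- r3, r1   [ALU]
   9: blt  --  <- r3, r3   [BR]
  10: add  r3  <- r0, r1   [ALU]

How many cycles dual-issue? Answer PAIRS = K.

PAIRS = 4

[0] i0  ld.MEM  -- no-port MEM/MEM
[1] i1&i2  st.MEM/xor.ALU  -- dual
[2] i3&i4  and.ALU/add.ALU  -- dual
[3] i5  or.ALU  -- RAW r0
[4] i6&i7  add.ALU/sll.ALU  -- dual
[5] i8&i9  and.ALU/blt.BR  -- dual
[6] i10  add.ALU  -- tail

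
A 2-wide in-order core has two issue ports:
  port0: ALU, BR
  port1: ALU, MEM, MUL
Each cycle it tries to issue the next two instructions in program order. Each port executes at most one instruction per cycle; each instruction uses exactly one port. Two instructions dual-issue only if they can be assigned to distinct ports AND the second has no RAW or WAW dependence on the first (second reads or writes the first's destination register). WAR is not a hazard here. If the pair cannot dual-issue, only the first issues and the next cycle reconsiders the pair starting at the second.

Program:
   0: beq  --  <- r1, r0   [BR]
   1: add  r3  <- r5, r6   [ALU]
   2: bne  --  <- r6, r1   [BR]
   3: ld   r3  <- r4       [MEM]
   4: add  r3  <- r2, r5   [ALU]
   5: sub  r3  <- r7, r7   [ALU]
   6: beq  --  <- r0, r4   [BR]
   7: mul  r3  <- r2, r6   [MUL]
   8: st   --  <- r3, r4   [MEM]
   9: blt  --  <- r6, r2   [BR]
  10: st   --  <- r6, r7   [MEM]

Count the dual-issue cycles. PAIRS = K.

PAIRS = 4

#0 head=0: beq.BR;add.ALU i0+i1 dual
#1 head=2: bne.BR;ld.MEM i2+i3 dual
#2 head=4: add.ALU i4 WAW r3
#3 head=5: sub.ALU;beq.BR i5+i6 dual
#4 head=7: mul.MUL i7 no-port MUL/MEM
#5 head=8: st.MEM;blt.BR i8+i9 dual
#6 head=10: st.MEM i10 tail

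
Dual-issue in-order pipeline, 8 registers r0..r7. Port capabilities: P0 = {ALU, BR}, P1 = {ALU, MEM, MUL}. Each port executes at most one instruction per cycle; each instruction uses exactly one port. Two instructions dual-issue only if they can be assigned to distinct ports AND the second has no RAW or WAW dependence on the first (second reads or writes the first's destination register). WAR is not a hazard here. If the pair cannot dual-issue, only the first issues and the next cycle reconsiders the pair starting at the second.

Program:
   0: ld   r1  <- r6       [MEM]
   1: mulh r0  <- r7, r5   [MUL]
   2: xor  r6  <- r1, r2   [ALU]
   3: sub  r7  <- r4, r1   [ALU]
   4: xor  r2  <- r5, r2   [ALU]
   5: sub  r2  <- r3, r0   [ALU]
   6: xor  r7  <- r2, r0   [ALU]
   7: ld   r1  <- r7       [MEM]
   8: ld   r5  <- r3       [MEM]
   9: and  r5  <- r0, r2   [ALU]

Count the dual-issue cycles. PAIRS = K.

PAIRS = 2

[0] i0  ld  -- no-port MEM/MUL
[1] i1,i2  mulh+xor  -- 2-wide
[2] i3,i4  sub+xor  -- 2-wide
[3] i5  sub  -- RAW r2
[4] i6  xor  -- RAW r7
[5] i7  ld  -- no-port MEM/MEM
[6] i8  ld  -- WAW r5
[7] i9  and  -- tail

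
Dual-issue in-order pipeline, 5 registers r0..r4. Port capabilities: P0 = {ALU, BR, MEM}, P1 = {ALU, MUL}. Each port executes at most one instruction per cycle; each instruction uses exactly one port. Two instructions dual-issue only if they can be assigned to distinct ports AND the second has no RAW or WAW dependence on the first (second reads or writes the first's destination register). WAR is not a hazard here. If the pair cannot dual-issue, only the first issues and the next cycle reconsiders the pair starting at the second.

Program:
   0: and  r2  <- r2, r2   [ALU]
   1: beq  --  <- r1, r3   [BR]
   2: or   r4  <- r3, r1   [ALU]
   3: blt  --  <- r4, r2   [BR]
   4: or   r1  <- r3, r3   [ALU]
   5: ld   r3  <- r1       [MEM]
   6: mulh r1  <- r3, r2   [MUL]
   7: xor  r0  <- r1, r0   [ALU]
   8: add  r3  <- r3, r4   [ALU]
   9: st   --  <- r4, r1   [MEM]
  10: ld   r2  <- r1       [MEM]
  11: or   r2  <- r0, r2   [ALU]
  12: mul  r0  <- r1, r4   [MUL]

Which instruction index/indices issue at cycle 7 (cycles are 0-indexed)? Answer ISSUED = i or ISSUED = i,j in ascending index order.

0. and.ALU+beq.BR @i0/i1  | dual
1. or.ALU @i2  | RAW r4
2. blt.BR+or.ALU @i3/i4  | dual
3. ld.MEM @i5  | RAW r3
4. mulh.MUL @i6  | RAW r1
5. xor.ALU+add.ALU @i7/i8  | dual
6. st.MEM @i9  | no-port MEM/MEM
7. ld.MEM @i10  | RAW+WAW r2
8. or.ALU+mul.MUL @i11/i12  | dual

ISSUED = 10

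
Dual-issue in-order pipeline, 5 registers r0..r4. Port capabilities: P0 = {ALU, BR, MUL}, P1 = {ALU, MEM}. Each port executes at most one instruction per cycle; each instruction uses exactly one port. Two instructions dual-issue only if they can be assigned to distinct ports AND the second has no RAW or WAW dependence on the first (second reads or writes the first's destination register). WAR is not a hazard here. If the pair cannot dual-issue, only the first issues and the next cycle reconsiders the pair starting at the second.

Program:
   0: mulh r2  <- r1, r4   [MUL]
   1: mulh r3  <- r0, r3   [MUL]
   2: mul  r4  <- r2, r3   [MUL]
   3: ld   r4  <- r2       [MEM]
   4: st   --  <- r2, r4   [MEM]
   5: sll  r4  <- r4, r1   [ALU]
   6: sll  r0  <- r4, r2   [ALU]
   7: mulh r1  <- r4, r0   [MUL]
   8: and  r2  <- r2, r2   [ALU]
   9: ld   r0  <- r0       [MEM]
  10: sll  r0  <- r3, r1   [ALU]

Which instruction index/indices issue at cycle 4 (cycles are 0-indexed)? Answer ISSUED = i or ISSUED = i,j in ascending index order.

t=0 i0:mulh ; no-port MUL/MUL
t=1 i1:mulh ; no-port MUL/MUL
t=2 i2:mul ; WAW r4
t=3 i3:ld ; no-port MEM/MEM
t=4 i4+i5:st/sll ; 2-wide
t=5 i6:sll ; RAW r0
t=6 i7+i8:mulh/and ; 2-wide
t=7 i9:ld ; WAW r0
t=8 i10:sll ; tail

ISSUED = 4,5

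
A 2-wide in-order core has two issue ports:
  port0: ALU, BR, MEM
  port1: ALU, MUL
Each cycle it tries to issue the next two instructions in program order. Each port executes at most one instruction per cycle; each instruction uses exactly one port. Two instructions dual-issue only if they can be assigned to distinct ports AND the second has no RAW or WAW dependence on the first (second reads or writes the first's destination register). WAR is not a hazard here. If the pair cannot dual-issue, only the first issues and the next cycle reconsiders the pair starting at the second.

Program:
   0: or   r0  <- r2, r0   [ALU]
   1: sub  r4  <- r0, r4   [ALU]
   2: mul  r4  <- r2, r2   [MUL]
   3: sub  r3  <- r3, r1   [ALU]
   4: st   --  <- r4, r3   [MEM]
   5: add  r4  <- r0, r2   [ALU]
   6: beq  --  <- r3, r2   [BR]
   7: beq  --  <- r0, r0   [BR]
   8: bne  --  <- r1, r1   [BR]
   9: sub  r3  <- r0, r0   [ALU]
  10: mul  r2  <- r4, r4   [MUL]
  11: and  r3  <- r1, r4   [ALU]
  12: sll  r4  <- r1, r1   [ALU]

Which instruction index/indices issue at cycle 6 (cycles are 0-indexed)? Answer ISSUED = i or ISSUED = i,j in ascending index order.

  cy0 -> i0 (or) RAW r0
  cy1 -> i1 (sub) WAW r4
  cy2 -> i2/i3 (mul sub) dual
  cy3 -> i4/i5 (st add) dual
  cy4 -> i6 (beq) no-port BR/BR
  cy5 -> i7 (beq) no-port BR/BR
  cy6 -> i8/i9 (bne sub) dual
  cy7 -> i10/i11 (mul and) dual
  cy8 -> i12 (sll) tail

ISSUED = 8,9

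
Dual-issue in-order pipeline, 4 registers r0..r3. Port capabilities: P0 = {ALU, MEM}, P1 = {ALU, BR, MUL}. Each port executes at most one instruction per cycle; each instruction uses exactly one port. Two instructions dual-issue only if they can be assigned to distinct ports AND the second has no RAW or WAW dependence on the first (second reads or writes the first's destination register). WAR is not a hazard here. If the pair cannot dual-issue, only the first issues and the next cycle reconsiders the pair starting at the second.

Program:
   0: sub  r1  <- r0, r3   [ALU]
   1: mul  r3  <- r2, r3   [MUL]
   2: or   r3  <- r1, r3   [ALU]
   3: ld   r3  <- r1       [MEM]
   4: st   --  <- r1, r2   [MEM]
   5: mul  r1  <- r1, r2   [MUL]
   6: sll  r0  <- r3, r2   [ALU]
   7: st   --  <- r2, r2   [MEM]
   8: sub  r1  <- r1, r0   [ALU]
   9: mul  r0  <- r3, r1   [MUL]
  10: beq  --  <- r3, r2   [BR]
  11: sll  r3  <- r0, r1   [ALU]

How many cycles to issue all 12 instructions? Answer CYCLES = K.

t=0 i0/i1:sub+mul ; pair
t=1 i2:or ; WAW r3
t=2 i3:ld ; no-port MEM/MEM
t=3 i4/i5:st+mul ; pair
t=4 i6/i7:sll+st ; pair
t=5 i8:sub ; RAW r1
t=6 i9:mul ; no-port MUL/BR
t=7 i10/i11:beq+sll ; pair

CYCLES = 8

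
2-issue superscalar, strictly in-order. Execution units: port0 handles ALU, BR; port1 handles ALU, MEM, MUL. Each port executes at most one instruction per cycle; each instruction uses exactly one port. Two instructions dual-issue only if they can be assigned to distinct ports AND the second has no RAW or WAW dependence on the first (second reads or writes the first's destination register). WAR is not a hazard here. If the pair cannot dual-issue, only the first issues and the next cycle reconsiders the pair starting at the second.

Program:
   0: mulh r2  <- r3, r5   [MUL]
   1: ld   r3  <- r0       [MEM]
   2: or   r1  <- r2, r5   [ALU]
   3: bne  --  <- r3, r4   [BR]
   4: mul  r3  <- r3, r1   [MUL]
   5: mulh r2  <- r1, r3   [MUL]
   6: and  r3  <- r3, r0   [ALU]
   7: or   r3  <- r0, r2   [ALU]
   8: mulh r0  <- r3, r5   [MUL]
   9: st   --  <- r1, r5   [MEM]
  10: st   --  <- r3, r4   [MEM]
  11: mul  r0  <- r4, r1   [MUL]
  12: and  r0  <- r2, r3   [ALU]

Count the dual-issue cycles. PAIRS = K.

c0: i0 mulh.MUL  no-port MUL/MEM
c1: i1,i2 ld.MEM/or.ALU  dual
c2: i3,i4 bne.BR/mul.MUL  dual
c3: i5,i6 mulh.MUL/and.ALU  dual
c4: i7 or.ALU  RAW r3
c5: i8 mulh.MUL  no-port MUL/MEM
c6: i9 st.MEM  no-port MEM/MEM
c7: i10 st.MEM  no-port MEM/MUL
c8: i11 mul.MUL  WAW r0
c9: i12 and.ALU  tail

PAIRS = 3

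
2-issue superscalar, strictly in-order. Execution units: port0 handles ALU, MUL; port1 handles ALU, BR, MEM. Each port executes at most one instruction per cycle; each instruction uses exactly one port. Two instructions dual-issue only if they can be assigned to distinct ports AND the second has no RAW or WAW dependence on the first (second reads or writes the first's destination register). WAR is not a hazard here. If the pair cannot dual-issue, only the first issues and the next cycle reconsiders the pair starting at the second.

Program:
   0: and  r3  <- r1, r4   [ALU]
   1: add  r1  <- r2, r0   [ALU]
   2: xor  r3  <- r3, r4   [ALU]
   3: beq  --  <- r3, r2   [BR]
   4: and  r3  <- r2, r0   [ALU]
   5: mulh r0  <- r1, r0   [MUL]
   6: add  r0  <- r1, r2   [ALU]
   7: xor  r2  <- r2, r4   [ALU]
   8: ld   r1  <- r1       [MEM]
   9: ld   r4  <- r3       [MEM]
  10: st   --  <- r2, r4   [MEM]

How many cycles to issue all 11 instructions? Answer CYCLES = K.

#0 head=0: and;add i0&i1 2-wide
#1 head=2: xor i2 RAW r3
#2 head=3: beq;and i3&i4 2-wide
#3 head=5: mulh i5 WAW r0
#4 head=6: add;xor i6&i7 2-wide
#5 head=8: ld i8 no-port MEM/MEM
#6 head=9: ld i9 no-port MEM/MEM
#7 head=10: st i10 tail

CYCLES = 8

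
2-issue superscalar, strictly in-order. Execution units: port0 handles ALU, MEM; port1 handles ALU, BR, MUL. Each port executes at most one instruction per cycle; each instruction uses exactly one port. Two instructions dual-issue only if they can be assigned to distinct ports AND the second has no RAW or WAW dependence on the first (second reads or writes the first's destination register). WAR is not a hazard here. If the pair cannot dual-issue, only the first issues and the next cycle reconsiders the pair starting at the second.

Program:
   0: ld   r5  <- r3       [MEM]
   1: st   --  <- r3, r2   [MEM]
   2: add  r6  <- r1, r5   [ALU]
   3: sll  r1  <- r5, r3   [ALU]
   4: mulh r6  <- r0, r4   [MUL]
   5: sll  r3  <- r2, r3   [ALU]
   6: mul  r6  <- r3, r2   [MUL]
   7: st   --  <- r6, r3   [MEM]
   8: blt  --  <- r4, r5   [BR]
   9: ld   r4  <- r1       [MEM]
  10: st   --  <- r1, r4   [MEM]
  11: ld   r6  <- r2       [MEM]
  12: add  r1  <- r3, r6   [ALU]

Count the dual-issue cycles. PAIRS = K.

  cy0 -> i0 (ld) no-port MEM/MEM
  cy1 -> i1,i2 (st+add) dual
  cy2 -> i3,i4 (sll+mulh) dual
  cy3 -> i5 (sll) RAW r3
  cy4 -> i6 (mul) RAW r6
  cy5 -> i7,i8 (st+blt) dual
  cy6 -> i9 (ld) no-port MEM/MEM
  cy7 -> i10 (st) no-port MEM/MEM
  cy8 -> i11 (ld) RAW r6
  cy9 -> i12 (add) tail

PAIRS = 3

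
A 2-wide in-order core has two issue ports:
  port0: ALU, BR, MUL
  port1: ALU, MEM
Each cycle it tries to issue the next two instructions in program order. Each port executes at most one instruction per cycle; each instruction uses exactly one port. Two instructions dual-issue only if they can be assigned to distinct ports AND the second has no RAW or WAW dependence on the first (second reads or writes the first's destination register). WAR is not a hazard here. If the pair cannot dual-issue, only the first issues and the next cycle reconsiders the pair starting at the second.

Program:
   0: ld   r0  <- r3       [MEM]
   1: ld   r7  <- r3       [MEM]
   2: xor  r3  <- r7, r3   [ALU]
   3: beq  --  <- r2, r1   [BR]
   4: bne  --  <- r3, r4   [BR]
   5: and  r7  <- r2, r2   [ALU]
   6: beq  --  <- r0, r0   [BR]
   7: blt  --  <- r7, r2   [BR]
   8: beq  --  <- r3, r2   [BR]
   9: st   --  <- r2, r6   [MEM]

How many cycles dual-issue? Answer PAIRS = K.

PAIRS = 3

  cy0 -> i0 (ld) no-port MEM/MEM
  cy1 -> i1 (ld) RAW r7
  cy2 -> i2&i3 (xor+beq) dual
  cy3 -> i4&i5 (bne+and) dual
  cy4 -> i6 (beq) no-port BR/BR
  cy5 -> i7 (blt) no-port BR/BR
  cy6 -> i8&i9 (beq+st) dual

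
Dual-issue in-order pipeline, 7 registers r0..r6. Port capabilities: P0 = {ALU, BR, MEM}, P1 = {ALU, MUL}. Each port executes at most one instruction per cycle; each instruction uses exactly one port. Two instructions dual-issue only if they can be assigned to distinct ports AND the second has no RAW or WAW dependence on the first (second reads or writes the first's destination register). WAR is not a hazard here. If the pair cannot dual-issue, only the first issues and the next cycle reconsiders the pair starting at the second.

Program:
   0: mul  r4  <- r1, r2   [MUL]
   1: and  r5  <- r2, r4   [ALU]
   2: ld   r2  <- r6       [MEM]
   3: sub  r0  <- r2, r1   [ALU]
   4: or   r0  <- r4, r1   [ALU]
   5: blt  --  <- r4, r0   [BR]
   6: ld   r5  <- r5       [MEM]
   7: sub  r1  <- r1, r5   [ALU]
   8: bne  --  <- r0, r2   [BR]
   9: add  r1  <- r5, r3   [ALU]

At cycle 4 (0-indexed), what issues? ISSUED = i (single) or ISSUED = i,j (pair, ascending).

[0] i0  mul  -- RAW r4
[1] i1/i2  and/ld  -- dual
[2] i3  sub  -- WAW r0
[3] i4  or  -- RAW r0
[4] i5  blt  -- no-port BR/MEM
[5] i6  ld  -- RAW r5
[6] i7/i8  sub/bne  -- dual
[7] i9  add  -- tail

ISSUED = 5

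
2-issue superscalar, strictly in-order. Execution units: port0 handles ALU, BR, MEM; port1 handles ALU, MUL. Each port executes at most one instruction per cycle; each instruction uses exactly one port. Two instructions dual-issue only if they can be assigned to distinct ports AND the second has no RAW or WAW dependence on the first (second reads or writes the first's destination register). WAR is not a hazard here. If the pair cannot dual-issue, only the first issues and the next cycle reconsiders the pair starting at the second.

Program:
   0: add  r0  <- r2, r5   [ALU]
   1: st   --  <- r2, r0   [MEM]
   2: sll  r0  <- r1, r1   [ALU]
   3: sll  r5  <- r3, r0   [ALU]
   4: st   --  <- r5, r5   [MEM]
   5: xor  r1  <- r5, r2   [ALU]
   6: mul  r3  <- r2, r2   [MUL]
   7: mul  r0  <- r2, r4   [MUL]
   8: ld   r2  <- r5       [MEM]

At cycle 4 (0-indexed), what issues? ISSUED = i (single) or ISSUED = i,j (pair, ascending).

0. add @i0  | RAW r0
1. st+sll @i1/i2  | dual
2. sll @i3  | RAW r5
3. st+xor @i4/i5  | dual
4. mul @i6  | no-port MUL/MUL
5. mul+ld @i7/i8  | dual

ISSUED = 6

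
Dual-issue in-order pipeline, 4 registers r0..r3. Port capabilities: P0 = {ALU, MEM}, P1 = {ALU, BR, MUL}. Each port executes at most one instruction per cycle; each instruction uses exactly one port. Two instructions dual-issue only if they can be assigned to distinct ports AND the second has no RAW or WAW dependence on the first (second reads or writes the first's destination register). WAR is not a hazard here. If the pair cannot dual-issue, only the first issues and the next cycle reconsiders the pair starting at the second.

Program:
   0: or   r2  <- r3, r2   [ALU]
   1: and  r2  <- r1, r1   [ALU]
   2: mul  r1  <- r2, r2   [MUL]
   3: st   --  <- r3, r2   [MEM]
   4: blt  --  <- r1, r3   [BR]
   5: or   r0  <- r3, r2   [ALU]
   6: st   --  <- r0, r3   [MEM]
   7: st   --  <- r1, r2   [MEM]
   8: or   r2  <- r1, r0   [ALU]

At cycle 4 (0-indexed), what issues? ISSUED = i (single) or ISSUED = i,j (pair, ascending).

0. or.ALU @i0  | WAW r2
1. and.ALU @i1  | RAW r2
2. mul.MUL st.MEM @i2/i3  | 2-wide
3. blt.BR or.ALU @i4/i5  | 2-wide
4. st.MEM @i6  | no-port MEM/MEM
5. st.MEM or.ALU @i7/i8  | 2-wide

ISSUED = 6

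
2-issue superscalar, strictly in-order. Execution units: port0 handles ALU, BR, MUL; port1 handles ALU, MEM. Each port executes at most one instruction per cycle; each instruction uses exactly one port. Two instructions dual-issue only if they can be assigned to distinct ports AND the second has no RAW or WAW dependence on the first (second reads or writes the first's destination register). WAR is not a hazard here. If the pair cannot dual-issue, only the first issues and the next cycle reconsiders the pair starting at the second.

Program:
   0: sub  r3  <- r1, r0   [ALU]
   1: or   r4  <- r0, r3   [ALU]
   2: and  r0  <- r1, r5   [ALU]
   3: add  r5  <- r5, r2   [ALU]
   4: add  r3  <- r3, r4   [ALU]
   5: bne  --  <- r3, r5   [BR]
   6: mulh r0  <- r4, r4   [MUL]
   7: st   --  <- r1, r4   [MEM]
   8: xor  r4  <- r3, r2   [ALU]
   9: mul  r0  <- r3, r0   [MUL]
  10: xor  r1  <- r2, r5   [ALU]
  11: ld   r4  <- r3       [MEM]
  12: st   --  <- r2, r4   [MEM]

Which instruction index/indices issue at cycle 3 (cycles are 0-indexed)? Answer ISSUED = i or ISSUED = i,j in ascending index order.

0. sub.ALU @i0  | RAW r3
1. or.ALU;and.ALU @i1+i2  | 2-wide
2. add.ALU;add.ALU @i3+i4  | 2-wide
3. bne.BR @i5  | no-port BR/MUL
4. mulh.MUL;st.MEM @i6+i7  | 2-wide
5. xor.ALU;mul.MUL @i8+i9  | 2-wide
6. xor.ALU;ld.MEM @i10+i11  | 2-wide
7. st.MEM @i12  | tail

ISSUED = 5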